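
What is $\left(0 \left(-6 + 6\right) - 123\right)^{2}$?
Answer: $15129$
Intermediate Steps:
$\left(0 \left(-6 + 6\right) - 123\right)^{2} = \left(0 \cdot 0 - 123\right)^{2} = \left(0 - 123\right)^{2} = \left(-123\right)^{2} = 15129$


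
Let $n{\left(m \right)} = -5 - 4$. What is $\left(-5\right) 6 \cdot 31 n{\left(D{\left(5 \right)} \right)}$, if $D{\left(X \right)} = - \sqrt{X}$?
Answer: $8370$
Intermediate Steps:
$n{\left(m \right)} = -9$
$\left(-5\right) 6 \cdot 31 n{\left(D{\left(5 \right)} \right)} = \left(-5\right) 6 \cdot 31 \left(-9\right) = \left(-30\right) 31 \left(-9\right) = \left(-930\right) \left(-9\right) = 8370$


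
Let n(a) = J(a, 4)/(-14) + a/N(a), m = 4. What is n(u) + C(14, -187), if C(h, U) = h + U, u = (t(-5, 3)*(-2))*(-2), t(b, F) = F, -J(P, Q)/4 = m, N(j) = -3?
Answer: -1231/7 ≈ -175.86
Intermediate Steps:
J(P, Q) = -16 (J(P, Q) = -4*4 = -16)
u = 12 (u = (3*(-2))*(-2) = -6*(-2) = 12)
n(a) = 8/7 - a/3 (n(a) = -16/(-14) + a/(-3) = -16*(-1/14) + a*(-⅓) = 8/7 - a/3)
C(h, U) = U + h
n(u) + C(14, -187) = (8/7 - ⅓*12) + (-187 + 14) = (8/7 - 4) - 173 = -20/7 - 173 = -1231/7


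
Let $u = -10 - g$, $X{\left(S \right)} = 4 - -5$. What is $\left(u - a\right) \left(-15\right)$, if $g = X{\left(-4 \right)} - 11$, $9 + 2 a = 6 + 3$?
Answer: $120$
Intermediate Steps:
$a = 0$ ($a = - \frac{9}{2} + \frac{6 + 3}{2} = - \frac{9}{2} + \frac{1}{2} \cdot 9 = - \frac{9}{2} + \frac{9}{2} = 0$)
$X{\left(S \right)} = 9$ ($X{\left(S \right)} = 4 + 5 = 9$)
$g = -2$ ($g = 9 - 11 = -2$)
$u = -8$ ($u = -10 - -2 = -10 + 2 = -8$)
$\left(u - a\right) \left(-15\right) = \left(-8 - 0\right) \left(-15\right) = \left(-8 + 0\right) \left(-15\right) = \left(-8\right) \left(-15\right) = 120$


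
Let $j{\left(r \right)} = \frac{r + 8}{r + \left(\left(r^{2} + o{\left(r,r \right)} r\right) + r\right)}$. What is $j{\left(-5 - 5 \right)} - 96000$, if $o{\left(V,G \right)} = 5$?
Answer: $- \frac{1440001}{15} \approx -96000.0$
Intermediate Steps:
$j{\left(r \right)} = \frac{8 + r}{r^{2} + 7 r}$ ($j{\left(r \right)} = \frac{r + 8}{r + \left(\left(r^{2} + 5 r\right) + r\right)} = \frac{8 + r}{r + \left(r^{2} + 6 r\right)} = \frac{8 + r}{r^{2} + 7 r}$)
$j{\left(-5 - 5 \right)} - 96000 = \frac{8 - 10}{\left(-5 - 5\right) \left(7 - 10\right)} - 96000 = \frac{8 - 10}{\left(-10\right) \left(7 - 10\right)} - 96000 = \left(- \frac{1}{10}\right) \frac{1}{-3} \left(-2\right) - 96000 = \left(- \frac{1}{10}\right) \left(- \frac{1}{3}\right) \left(-2\right) - 96000 = - \frac{1}{15} - 96000 = - \frac{1440001}{15}$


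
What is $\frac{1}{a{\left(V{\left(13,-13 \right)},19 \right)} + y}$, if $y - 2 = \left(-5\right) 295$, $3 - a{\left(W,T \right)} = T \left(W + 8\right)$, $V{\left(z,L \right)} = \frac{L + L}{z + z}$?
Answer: $- \frac{1}{1603} \approx -0.00062383$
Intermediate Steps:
$V{\left(z,L \right)} = \frac{L}{z}$ ($V{\left(z,L \right)} = \frac{2 L}{2 z} = 2 L \frac{1}{2 z} = \frac{L}{z}$)
$a{\left(W,T \right)} = 3 - T \left(8 + W\right)$ ($a{\left(W,T \right)} = 3 - T \left(W + 8\right) = 3 - T \left(8 + W\right)$)
$y = -1473$ ($y = 2 - 1475 = -1473$)
$\frac{1}{a{\left(V{\left(13,-13 \right)},19 \right)} + y} = \frac{1}{\left(3 - 152 - 19 \left(- \frac{13}{13}\right)\right) - 1473} = \frac{1}{\left(3 - 152 - 19 \left(\left(-13\right) \frac{1}{13}\right)\right) - 1473} = \frac{1}{\left(3 - 152 - 19 \left(-1\right)\right) - 1473} = \frac{1}{\left(3 - 152 + 19\right) - 1473} = \frac{1}{-130 - 1473} = \frac{1}{-1603} = - \frac{1}{1603}$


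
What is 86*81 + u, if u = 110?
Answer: 7076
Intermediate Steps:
86*81 + u = 86*81 + 110 = 6966 + 110 = 7076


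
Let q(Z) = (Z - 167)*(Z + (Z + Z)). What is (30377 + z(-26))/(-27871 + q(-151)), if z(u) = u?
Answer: 30351/116183 ≈ 0.26123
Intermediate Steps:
q(Z) = 3*Z*(-167 + Z) (q(Z) = (-167 + Z)*(Z + 2*Z) = (-167 + Z)*(3*Z) = 3*Z*(-167 + Z))
(30377 + z(-26))/(-27871 + q(-151)) = (30377 - 26)/(-27871 + 3*(-151)*(-167 - 151)) = 30351/(-27871 + 3*(-151)*(-318)) = 30351/(-27871 + 144054) = 30351/116183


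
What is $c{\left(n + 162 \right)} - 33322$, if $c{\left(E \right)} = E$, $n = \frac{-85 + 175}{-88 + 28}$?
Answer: $- \frac{66323}{2} \approx -33162.0$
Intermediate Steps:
$n = - \frac{3}{2}$ ($n = \frac{90}{-60} = 90 \left(- \frac{1}{60}\right) = - \frac{3}{2} \approx -1.5$)
$c{\left(n + 162 \right)} - 33322 = \left(- \frac{3}{2} + 162\right) - 33322 = \frac{321}{2} - 33322 = - \frac{66323}{2}$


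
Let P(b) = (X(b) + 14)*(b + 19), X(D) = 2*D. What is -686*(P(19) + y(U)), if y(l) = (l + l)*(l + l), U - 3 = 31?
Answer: -4527600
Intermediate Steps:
U = 34 (U = 3 + 31 = 34)
y(l) = 4*l² (y(l) = (2*l)*(2*l) = 4*l²)
P(b) = (14 + 2*b)*(19 + b) (P(b) = (2*b + 14)*(b + 19) = (14 + 2*b)*(19 + b))
-686*(P(19) + y(U)) = -686*((266 + 2*19² + 52*19) + 4*34²) = -686*((266 + 2*361 + 988) + 4*1156) = -686*((266 + 722 + 988) + 4624) = -686*(1976 + 4624) = -686*6600 = -4527600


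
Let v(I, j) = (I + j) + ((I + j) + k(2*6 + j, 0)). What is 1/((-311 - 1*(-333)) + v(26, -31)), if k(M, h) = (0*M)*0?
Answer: 1/12 ≈ 0.083333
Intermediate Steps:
k(M, h) = 0 (k(M, h) = 0*0 = 0)
v(I, j) = 2*I + 2*j (v(I, j) = (I + j) + ((I + j) + 0) = (I + j) + (I + j) = 2*I + 2*j)
1/((-311 - 1*(-333)) + v(26, -31)) = 1/((-311 - 1*(-333)) + (2*26 + 2*(-31))) = 1/((-311 + 333) + (52 - 62)) = 1/(22 - 10) = 1/12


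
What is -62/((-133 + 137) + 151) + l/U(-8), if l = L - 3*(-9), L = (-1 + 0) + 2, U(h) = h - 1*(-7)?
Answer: -142/5 ≈ -28.400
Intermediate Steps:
U(h) = 7 + h (U(h) = h + 7 = 7 + h)
L = 1 (L = -1 + 2 = 1)
l = 28 (l = 1 - 3*(-9) = 1 + 27 = 28)
-62/((-133 + 137) + 151) + l/U(-8) = -62/((-133 + 137) + 151) + 28/(7 - 8) = -62/(4 + 151) + 28/(-1) = -62/155 + 28*(-1) = -62*1/155 - 28 = -2/5 - 28 = -142/5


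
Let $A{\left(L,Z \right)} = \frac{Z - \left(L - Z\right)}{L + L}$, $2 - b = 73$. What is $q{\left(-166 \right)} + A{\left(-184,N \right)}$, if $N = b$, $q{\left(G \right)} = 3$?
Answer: $\frac{531}{184} \approx 2.8859$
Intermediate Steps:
$b = -71$ ($b = 2 - 73 = -71$)
$N = -71$
$A{\left(L,Z \right)} = \frac{- L + 2 Z}{2 L}$
$q{\left(-166 \right)} + A{\left(-184,N \right)} = 3 + \frac{-71 - -92}{-184} = 3 - \frac{-71 + 92}{184} = 3 - \frac{21}{184} = \frac{531}{184}$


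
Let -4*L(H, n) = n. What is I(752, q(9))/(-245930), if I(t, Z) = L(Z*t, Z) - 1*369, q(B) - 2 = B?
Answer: 1487/983720 ≈ 0.0015116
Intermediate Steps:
q(B) = 2 + B
L(H, n) = -n/4
I(t, Z) = -369 - Z/4 (I(t, Z) = -Z/4 - 1*369 = -Z/4 - 369 = -369 - Z/4)
I(752, q(9))/(-245930) = (-369 - (2 + 9)/4)/(-245930) = (-369 - ¼*11)*(-1/245930) = (-369 - 11/4)*(-1/245930) = -1487/4*(-1/245930) = 1487/983720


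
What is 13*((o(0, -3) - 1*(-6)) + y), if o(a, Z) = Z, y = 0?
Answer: 39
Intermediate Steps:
13*((o(0, -3) - 1*(-6)) + y) = 13*((-3 - 1*(-6)) + 0) = 13*((-3 + 6) + 0) = 13*(3 + 0) = 13*3 = 39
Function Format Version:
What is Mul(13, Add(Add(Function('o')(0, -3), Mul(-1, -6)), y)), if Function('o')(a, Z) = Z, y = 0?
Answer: 39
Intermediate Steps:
Mul(13, Add(Add(Function('o')(0, -3), Mul(-1, -6)), y)) = Mul(13, Add(Add(-3, Mul(-1, -6)), 0)) = Mul(13, Add(Add(-3, 6), 0)) = Mul(13, Add(3, 0)) = Mul(13, 3) = 39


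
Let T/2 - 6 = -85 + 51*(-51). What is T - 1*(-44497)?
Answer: 39137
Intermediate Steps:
T = -5360 (T = 12 + 2*(-85 + 51*(-51)) = 12 + 2*(-85 - 2601) = 12 + 2*(-2686) = 12 - 5372 = -5360)
T - 1*(-44497) = -5360 - 1*(-44497) = -5360 + 44497 = 39137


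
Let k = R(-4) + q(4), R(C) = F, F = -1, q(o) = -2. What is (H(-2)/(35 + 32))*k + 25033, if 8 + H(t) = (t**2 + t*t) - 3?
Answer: 1677220/67 ≈ 25033.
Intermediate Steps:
R(C) = -1
H(t) = -11 + 2*t**2 (H(t) = -8 + ((t**2 + t*t) - 3) = -8 + ((t**2 + t**2) - 3) = -8 + (2*t**2 - 3) = -8 + (-3 + 2*t**2) = -11 + 2*t**2)
k = -3 (k = -1 - 2 = -3)
(H(-2)/(35 + 32))*k + 25033 = ((-11 + 2*(-2)**2)/(35 + 32))*(-3) + 25033 = ((-11 + 2*4)/67)*(-3) + 25033 = ((-11 + 8)*(1/67))*(-3) + 25033 = -3*1/67*(-3) + 25033 = -3/67*(-3) + 25033 = 9/67 + 25033 = 1677220/67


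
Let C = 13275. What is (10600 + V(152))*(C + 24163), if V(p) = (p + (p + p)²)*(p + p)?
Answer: 1053927321136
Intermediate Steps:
V(p) = 2*p*(p + 4*p²) (V(p) = (p + (2*p)²)*(2*p) = (p + 4*p²)*(2*p) = 2*p*(p + 4*p²))
(10600 + V(152))*(C + 24163) = (10600 + 152²*(2 + 8*152))*(13275 + 24163) = (10600 + 23104*(2 + 1216))*37438 = (10600 + 23104*1218)*37438 = (10600 + 28140672)*37438 = 28151272*37438 = 1053927321136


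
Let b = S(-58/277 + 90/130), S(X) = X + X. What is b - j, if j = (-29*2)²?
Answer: -12110286/3601 ≈ -3363.0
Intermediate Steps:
j = 3364 (j = (-58)² = 3364)
S(X) = 2*X
b = 3478/3601 (b = 2*(-58/277 + 90/130) = 2*(-58*1/277 + 90*(1/130)) = 2*(-58/277 + 9/13) = 2*(1739/3601) = 3478/3601 ≈ 0.96584)
b - j = 3478/3601 - 1*3364 = 3478/3601 - 3364 = -12110286/3601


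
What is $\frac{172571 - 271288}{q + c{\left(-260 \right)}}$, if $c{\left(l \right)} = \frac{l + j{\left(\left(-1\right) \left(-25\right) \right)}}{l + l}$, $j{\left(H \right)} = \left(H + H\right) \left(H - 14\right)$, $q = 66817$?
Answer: $- \frac{5133284}{3474455} \approx -1.4774$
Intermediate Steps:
$j{\left(H \right)} = 2 H \left(-14 + H\right)$
$c{\left(l \right)} = \frac{550 + l}{2 l}$ ($c{\left(l \right)} = \frac{l + 2 \left(\left(-1\right) \left(-25\right)\right) \left(-14 - -25\right)}{l + l} = \frac{l + 2 \cdot 25 \left(-14 + 25\right)}{2 l} = \left(l + 2 \cdot 25 \cdot 11\right) \frac{1}{2 l} = \left(l + 550\right) \frac{1}{2 l} = \left(550 + l\right) \frac{1}{2 l} = \frac{550 + l}{2 l}$)
$\frac{172571 - 271288}{q + c{\left(-260 \right)}} = \frac{172571 - 271288}{66817 + \frac{550 - 260}{2 \left(-260\right)}} = - \frac{98717}{66817 + \frac{1}{2} \left(- \frac{1}{260}\right) 290} = - \frac{98717}{66817 - \frac{29}{52}} = - \frac{98717}{\frac{3474455}{52}} = \left(-98717\right) \frac{52}{3474455} = - \frac{5133284}{3474455}$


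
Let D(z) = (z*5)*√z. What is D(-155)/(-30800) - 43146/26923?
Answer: -43146/26923 + 31*I*√155/1232 ≈ -1.6026 + 0.31327*I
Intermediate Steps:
D(z) = 5*z^(3/2) (D(z) = (5*z)*√z = 5*z^(3/2))
D(-155)/(-30800) - 43146/26923 = (5*(-155)^(3/2))/(-30800) - 43146/26923 = (5*(-155*I*√155))*(-1/30800) - 43146*1/26923 = -775*I*√155*(-1/30800) - 43146/26923 = 31*I*√155/1232 - 43146/26923 = -43146/26923 + 31*I*√155/1232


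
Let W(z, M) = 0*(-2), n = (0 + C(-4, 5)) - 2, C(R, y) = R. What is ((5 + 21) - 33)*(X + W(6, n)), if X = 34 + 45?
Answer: -553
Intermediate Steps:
n = -6 (n = (0 - 4) - 2 = -4 - 2 = -6)
W(z, M) = 0
X = 79
((5 + 21) - 33)*(X + W(6, n)) = ((5 + 21) - 33)*(79 + 0) = (26 - 33)*79 = -7*79 = -553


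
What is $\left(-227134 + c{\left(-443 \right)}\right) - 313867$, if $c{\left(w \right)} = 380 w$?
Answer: $-709341$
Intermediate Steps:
$\left(-227134 + c{\left(-443 \right)}\right) - 313867 = \left(-227134 + 380 \left(-443\right)\right) - 313867 = \left(-227134 - 168340\right) - 313867 = -395474 - 313867 = -709341$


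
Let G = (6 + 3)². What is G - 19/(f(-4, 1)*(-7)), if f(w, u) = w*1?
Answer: 2249/28 ≈ 80.321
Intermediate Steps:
G = 81 (G = 9² = 81)
f(w, u) = w
G - 19/(f(-4, 1)*(-7)) = 81 - 19/(-4*(-7)) = 81 - 19/28 = 2249/28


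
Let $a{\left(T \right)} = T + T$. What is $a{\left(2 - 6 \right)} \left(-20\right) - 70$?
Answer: $90$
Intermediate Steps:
$a{\left(T \right)} = 2 T$
$a{\left(2 - 6 \right)} \left(-20\right) - 70 = 2 \left(2 - 6\right) \left(-20\right) - 70 = 2 \left(-4\right) \left(-20\right) - 70 = \left(-8\right) \left(-20\right) - 70 = 160 - 70 = 90$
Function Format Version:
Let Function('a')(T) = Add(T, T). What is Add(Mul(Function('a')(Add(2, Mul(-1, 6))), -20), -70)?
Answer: 90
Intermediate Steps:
Function('a')(T) = Mul(2, T)
Add(Mul(Function('a')(Add(2, Mul(-1, 6))), -20), -70) = Add(Mul(Mul(2, Add(2, Mul(-1, 6))), -20), -70) = Add(Mul(Mul(2, Add(2, -6)), -20), -70) = Add(Mul(Mul(2, -4), -20), -70) = Add(Mul(-8, -20), -70) = Add(160, -70) = 90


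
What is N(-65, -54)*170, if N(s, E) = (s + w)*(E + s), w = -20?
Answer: 1719550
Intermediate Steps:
N(s, E) = (-20 + s)*(E + s) (N(s, E) = (s - 20)*(E + s) = (-20 + s)*(E + s))
N(-65, -54)*170 = ((-65)² - 20*(-54) - 20*(-65) - 54*(-65))*170 = (4225 + 1080 + 1300 + 3510)*170 = 10115*170 = 1719550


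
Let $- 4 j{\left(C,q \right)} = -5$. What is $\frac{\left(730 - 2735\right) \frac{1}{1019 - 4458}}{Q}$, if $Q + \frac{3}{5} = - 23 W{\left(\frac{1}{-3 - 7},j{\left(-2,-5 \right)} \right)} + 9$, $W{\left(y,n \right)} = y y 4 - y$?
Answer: $\frac{100250}{890701} \approx 0.11255$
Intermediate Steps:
$j{\left(C,q \right)} = \frac{5}{4}$ ($j{\left(C,q \right)} = \left(- \frac{1}{4}\right) \left(-5\right) = \frac{5}{4}$)
$W{\left(y,n \right)} = - y + 4 y^{2}$ ($W{\left(y,n \right)} = y^{2} \cdot 4 - y = 4 y^{2} - y = - y + 4 y^{2}$)
$Q = \frac{259}{50}$ ($Q = - \frac{3}{5} + \left(- 23 \frac{-1 + \frac{4}{-3 - 7}}{-3 - 7} + 9\right) = - \frac{3}{5} + \left(- 23 \frac{-1 + \frac{4}{-10}}{-10} + 9\right) = - \frac{3}{5} + \left(- 23 \left(- \frac{-1 + 4 \left(- \frac{1}{10}\right)}{10}\right) + 9\right) = - \frac{3}{5} + \left(- 23 \left(- \frac{-1 - \frac{2}{5}}{10}\right) + 9\right) = - \frac{3}{5} + \left(- 23 \left(\left(- \frac{1}{10}\right) \left(- \frac{7}{5}\right)\right) + 9\right) = - \frac{3}{5} + \left(\left(-23\right) \frac{7}{50} + 9\right) = - \frac{3}{5} + \left(- \frac{161}{50} + 9\right) = - \frac{3}{5} + \frac{289}{50} = \frac{259}{50} \approx 5.18$)
$\frac{\left(730 - 2735\right) \frac{1}{1019 - 4458}}{Q} = \frac{\left(730 - 2735\right) \frac{1}{1019 - 4458}}{\frac{259}{50}} = - \frac{2005}{-3439} \cdot \frac{50}{259} = \left(-2005\right) \left(- \frac{1}{3439}\right) \frac{50}{259} = \frac{2005}{3439} \cdot \frac{50}{259} = \frac{100250}{890701}$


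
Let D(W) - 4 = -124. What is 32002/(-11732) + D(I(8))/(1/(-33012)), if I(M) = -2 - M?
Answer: 23237791039/5866 ≈ 3.9614e+6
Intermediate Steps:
D(W) = -120 (D(W) = 4 - 124 = -120)
32002/(-11732) + D(I(8))/(1/(-33012)) = 32002/(-11732) - 120/(1/(-33012)) = 32002*(-1/11732) - 120/(-1/33012) = -16001/5866 - 120*(-33012) = -16001/5866 + 3961440 = 23237791039/5866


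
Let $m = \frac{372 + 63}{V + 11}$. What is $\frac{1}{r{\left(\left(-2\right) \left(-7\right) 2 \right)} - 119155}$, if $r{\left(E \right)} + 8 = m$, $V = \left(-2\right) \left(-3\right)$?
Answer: $- \frac{17}{2025336} \approx -8.3937 \cdot 10^{-6}$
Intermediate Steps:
$V = 6$
$m = \frac{435}{17}$ ($m = \frac{372 + 63}{6 + 11} = \frac{435}{17} \approx 25.588$)
$r{\left(E \right)} = \frac{299}{17}$ ($r{\left(E \right)} = -8 + \frac{435}{17} = \frac{299}{17}$)
$\frac{1}{r{\left(\left(-2\right) \left(-7\right) 2 \right)} - 119155} = \frac{1}{\frac{299}{17} - 119155} = \frac{1}{- \frac{2025336}{17}} = - \frac{17}{2025336}$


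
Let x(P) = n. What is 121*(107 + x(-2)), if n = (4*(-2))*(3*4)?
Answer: 1331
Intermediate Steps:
n = -96 (n = -8*12 = -96)
x(P) = -96
121*(107 + x(-2)) = 121*(107 - 96) = 121*11 = 1331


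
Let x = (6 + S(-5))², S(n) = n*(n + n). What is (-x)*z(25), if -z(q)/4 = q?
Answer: 313600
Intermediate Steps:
S(n) = 2*n² (S(n) = n*(2*n) = 2*n²)
z(q) = -4*q
x = 3136 (x = (6 + 2*(-5)²)² = (6 + 2*25)² = (6 + 50)² = 56² = 3136)
(-x)*z(25) = (-1*3136)*(-4*25) = -3136*(-100) = 313600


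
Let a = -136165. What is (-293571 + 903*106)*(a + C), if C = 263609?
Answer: -25215177732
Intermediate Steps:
(-293571 + 903*106)*(a + C) = (-293571 + 903*106)*(-136165 + 263609) = (-293571 + 95718)*127444 = -197853*127444 = -25215177732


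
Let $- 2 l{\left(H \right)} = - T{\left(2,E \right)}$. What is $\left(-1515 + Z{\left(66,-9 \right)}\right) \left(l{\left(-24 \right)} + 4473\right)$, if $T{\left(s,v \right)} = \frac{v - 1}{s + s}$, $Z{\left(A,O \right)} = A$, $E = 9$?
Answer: $-6482826$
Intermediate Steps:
$T{\left(s,v \right)} = \frac{-1 + v}{2 s}$
$l{\left(H \right)} = 1$ ($l{\left(H \right)} = - \frac{\left(-1\right) \frac{-1 + 9}{2 \cdot 2}}{2} = - \frac{\left(-1\right) \frac{1}{2} \cdot \frac{1}{2} \cdot 8}{2} = - \frac{\left(-1\right) 2}{2} = \left(- \frac{1}{2}\right) \left(-2\right) = 1$)
$\left(-1515 + Z{\left(66,-9 \right)}\right) \left(l{\left(-24 \right)} + 4473\right) = \left(-1515 + 66\right) \left(1 + 4473\right) = \left(-1449\right) 4474 = -6482826$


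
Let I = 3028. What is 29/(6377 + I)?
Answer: 29/9405 ≈ 0.0030835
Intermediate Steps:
29/(6377 + I) = 29/(6377 + 3028) = 29/9405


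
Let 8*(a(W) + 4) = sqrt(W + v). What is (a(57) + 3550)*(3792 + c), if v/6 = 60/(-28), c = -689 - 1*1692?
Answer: 5003406 + 1411*sqrt(2163)/56 ≈ 5.0046e+6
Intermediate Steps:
c = -2381 (c = -689 - 1692 = -2381)
v = -90/7 (v = 6*(60/(-28)) = 6*(60*(-1/28)) = 6*(-15/7) = -90/7 ≈ -12.857)
a(W) = -4 + sqrt(-90/7 + W)/8 (a(W) = -4 + sqrt(W - 90/7)/8 = -4 + sqrt(-90/7 + W)/8)
(a(57) + 3550)*(3792 + c) = ((-4 + sqrt(-630 + 49*57)/56) + 3550)*(3792 - 2381) = ((-4 + sqrt(-630 + 2793)/56) + 3550)*1411 = ((-4 + sqrt(2163)/56) + 3550)*1411 = (3546 + sqrt(2163)/56)*1411 = 5003406 + 1411*sqrt(2163)/56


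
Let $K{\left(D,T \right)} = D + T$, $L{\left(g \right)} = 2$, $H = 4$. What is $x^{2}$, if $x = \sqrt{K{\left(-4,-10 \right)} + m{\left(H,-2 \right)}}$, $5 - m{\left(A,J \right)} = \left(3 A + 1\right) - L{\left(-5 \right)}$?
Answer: $-20$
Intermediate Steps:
$m{\left(A,J \right)} = 6 - 3 A$ ($m{\left(A,J \right)} = 5 - \left(\left(3 A + 1\right) - 2\right) = 5 - \left(\left(1 + 3 A\right) - 2\right) = 5 - \left(-1 + 3 A\right) = 6 - 3 A$)
$x = 2 i \sqrt{5}$ ($x = \sqrt{\left(-4 - 10\right) + \left(6 - 12\right)} = \sqrt{-14 + \left(6 - 12\right)} = \sqrt{-14 - 6} = \sqrt{-20} = 2 i \sqrt{5} \approx 4.4721 i$)
$x^{2} = \left(2 i \sqrt{5}\right)^{2} = -20$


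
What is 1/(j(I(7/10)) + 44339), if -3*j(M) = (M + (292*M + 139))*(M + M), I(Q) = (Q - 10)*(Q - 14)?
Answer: -5000/14777849091 ≈ -3.3834e-7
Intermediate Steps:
I(Q) = (-14 + Q)*(-10 + Q) (I(Q) = (-10 + Q)*(-14 + Q) = (-14 + Q)*(-10 + Q))
j(M) = -2*M*(139 + 293*M)/3 (j(M) = -(M + (292*M + 139))*(M + M)/3 = -(M + (139 + 292*M))*2*M/3 = -(139 + 293*M)*2*M/3 = -2*M*(139 + 293*M)/3)
1/(j(I(7/10)) + 44339) = 1/(-2*(140 + (7/10)² - 168/10)*(139 + 293*(140 + (7/10)² - 168/10))/3 + 44339) = 1/(-2*(140 + (7*(⅒))² - 168/10)*(139 + 293*(140 + (7*(⅒))² - 168/10))/3 + 44339) = 1/(-2*(140 + (7/10)² - 24*7/10)*(139 + 293*(140 + (7/10)² - 24*7/10))/3 + 44339) = 1/(-2*(140 + 49/100 - 84/5)*(139 + 293*(140 + 49/100 - 84/5))/3 + 44339) = 1/(-⅔*12369/100*(139 + 293*(12369/100)) + 44339) = 1/(-⅔*12369/100*(139 + 3624117/100) + 44339) = 1/(-⅔*12369/100*3638017/100 + 44339) = 1/(-14999544091/5000 + 44339) = 1/(-14777849091/5000) = -5000/14777849091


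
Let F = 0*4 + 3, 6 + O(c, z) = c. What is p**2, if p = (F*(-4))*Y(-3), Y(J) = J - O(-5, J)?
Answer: 9216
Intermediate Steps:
O(c, z) = -6 + c
Y(J) = 11 + J (Y(J) = J - (-6 - 5) = J - 1*(-11) = J + 11 = 11 + J)
F = 3 (F = 0 + 3 = 3)
p = -96 (p = (3*(-4))*(11 - 3) = -12*8 = -96)
p**2 = (-96)**2 = 9216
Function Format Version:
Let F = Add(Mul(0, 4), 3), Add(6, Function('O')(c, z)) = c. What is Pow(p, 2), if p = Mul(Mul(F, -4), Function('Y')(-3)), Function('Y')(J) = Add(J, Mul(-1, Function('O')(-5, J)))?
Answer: 9216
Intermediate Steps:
Function('O')(c, z) = Add(-6, c)
Function('Y')(J) = Add(11, J) (Function('Y')(J) = Add(J, Mul(-1, Add(-6, -5))) = Add(J, Mul(-1, -11)) = Add(J, 11) = Add(11, J))
F = 3 (F = Add(0, 3) = 3)
p = -96 (p = Mul(Mul(3, -4), Add(11, -3)) = Mul(-12, 8) = -96)
Pow(p, 2) = Pow(-96, 2) = 9216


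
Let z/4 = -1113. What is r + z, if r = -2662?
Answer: -7114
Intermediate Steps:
z = -4452 (z = 4*(-1113) = -4452)
r + z = -2662 - 4452 = -7114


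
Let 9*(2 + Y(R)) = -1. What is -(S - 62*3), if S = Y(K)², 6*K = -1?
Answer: 14705/81 ≈ 181.54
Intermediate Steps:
K = -⅙ (K = (⅙)*(-1) = -⅙ ≈ -0.16667)
Y(R) = -19/9 (Y(R) = -2 + (⅑)*(-1) = -2 - ⅑ = -19/9)
S = 361/81 (S = (-19/9)² = 361/81 ≈ 4.4568)
-(S - 62*3) = -(361/81 - 62*3) = -(361/81 - 186) = -1*(-14705/81) = 14705/81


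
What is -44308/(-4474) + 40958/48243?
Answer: 1160398468/107919591 ≈ 10.752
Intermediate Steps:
-44308/(-4474) + 40958/48243 = -44308*(-1/4474) + 40958*(1/48243) = 22154/2237 + 40958/48243 = 1160398468/107919591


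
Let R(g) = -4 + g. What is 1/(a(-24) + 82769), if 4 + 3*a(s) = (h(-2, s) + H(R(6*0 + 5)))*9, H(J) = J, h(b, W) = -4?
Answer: 3/248276 ≈ 1.2083e-5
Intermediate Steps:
a(s) = -31/3 (a(s) = -4/3 + ((-4 + (-4 + (6*0 + 5)))*9)/3 = -4/3 + ((-4 + (-4 + (0 + 5)))*9)/3 = -4/3 + ((-4 + (-4 + 5))*9)/3 = -4/3 + ((-4 + 1)*9)/3 = -4/3 + (-3*9)/3 = -4/3 + (1/3)*(-27) = -4/3 - 9 = -31/3)
1/(a(-24) + 82769) = 1/(-31/3 + 82769) = 1/(248276/3) = 3/248276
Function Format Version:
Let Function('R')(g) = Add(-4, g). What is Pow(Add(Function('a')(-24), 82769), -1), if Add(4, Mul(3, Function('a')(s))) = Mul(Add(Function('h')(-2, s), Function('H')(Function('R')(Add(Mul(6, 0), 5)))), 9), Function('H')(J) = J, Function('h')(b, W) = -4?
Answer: Rational(3, 248276) ≈ 1.2083e-5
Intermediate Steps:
Function('a')(s) = Rational(-31, 3) (Function('a')(s) = Add(Rational(-4, 3), Mul(Rational(1, 3), Mul(Add(-4, Add(-4, Add(Mul(6, 0), 5))), 9))) = Add(Rational(-4, 3), Mul(Rational(1, 3), Mul(Add(-4, Add(-4, Add(0, 5))), 9))) = Add(Rational(-4, 3), Mul(Rational(1, 3), Mul(Add(-4, Add(-4, 5)), 9))) = Add(Rational(-4, 3), Mul(Rational(1, 3), Mul(Add(-4, 1), 9))) = Add(Rational(-4, 3), Mul(Rational(1, 3), Mul(-3, 9))) = Add(Rational(-4, 3), Mul(Rational(1, 3), -27)) = Add(Rational(-4, 3), -9) = Rational(-31, 3))
Pow(Add(Function('a')(-24), 82769), -1) = Pow(Add(Rational(-31, 3), 82769), -1) = Pow(Rational(248276, 3), -1) = Rational(3, 248276)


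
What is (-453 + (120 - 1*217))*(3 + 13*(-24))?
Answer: 169950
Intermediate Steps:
(-453 + (120 - 1*217))*(3 + 13*(-24)) = (-453 + (120 - 217))*(3 - 312) = (-453 - 97)*(-309) = -550*(-309) = 169950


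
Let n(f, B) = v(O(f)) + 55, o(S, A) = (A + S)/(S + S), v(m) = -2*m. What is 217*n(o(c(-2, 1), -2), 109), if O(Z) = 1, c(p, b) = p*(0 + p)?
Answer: 11501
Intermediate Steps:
c(p, b) = p² (c(p, b) = p*p = p²)
o(S, A) = (A + S)/(2*S) (o(S, A) = (A + S)/((2*S)) = (A + S)*(1/(2*S)) = (A + S)/(2*S))
n(f, B) = 53 (n(f, B) = -2*1 + 55 = -2 + 55 = 53)
217*n(o(c(-2, 1), -2), 109) = 217*53 = 11501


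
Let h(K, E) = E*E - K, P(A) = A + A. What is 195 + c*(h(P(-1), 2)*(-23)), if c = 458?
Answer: -63009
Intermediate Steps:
P(A) = 2*A
h(K, E) = E² - K
195 + c*(h(P(-1), 2)*(-23)) = 195 + 458*((2² - 2*(-1))*(-23)) = 195 + 458*((4 - 1*(-2))*(-23)) = 195 + 458*((4 + 2)*(-23)) = 195 + 458*(6*(-23)) = 195 + 458*(-138) = 195 - 63204 = -63009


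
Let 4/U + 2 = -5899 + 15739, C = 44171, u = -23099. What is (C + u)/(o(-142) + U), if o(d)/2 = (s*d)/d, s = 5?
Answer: 12956646/6149 ≈ 2107.1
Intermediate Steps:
U = 2/4919 (U = 4/(-2 + (-5899 + 15739)) = 4/(-2 + 9840) = 4/9838 = 4*(1/9838) = 2/4919 ≈ 0.00040659)
o(d) = 10 (o(d) = 2*((5*d)/d) = 2*5 = 10)
(C + u)/(o(-142) + U) = (44171 - 23099)/(10 + 2/4919) = 21072/(49192/4919) = 21072*(4919/49192) = 12956646/6149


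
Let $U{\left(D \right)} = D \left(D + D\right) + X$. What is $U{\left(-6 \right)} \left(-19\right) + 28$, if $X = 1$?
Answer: $-1359$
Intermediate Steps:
$U{\left(D \right)} = 1 + 2 D^{2}$ ($U{\left(D \right)} = D \left(D + D\right) + 1 = D 2 D + 1 = 2 D^{2} + 1 = 1 + 2 D^{2}$)
$U{\left(-6 \right)} \left(-19\right) + 28 = \left(1 + 2 \left(-6\right)^{2}\right) \left(-19\right) + 28 = \left(1 + 2 \cdot 36\right) \left(-19\right) + 28 = \left(1 + 72\right) \left(-19\right) + 28 = 73 \left(-19\right) + 28 = -1387 + 28 = -1359$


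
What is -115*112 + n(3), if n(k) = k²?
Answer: -12871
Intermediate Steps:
-115*112 + n(3) = -115*112 + 3² = -12880 + 9 = -12871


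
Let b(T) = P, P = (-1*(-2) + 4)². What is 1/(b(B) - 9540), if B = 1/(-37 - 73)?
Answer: -1/9504 ≈ -0.00010522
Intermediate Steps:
B = -1/110 (B = 1/(-110) = -1/110 ≈ -0.0090909)
P = 36 (P = (2 + 4)² = 6² = 36)
b(T) = 36
1/(b(B) - 9540) = 1/(36 - 9540) = 1/(-9504) = -1/9504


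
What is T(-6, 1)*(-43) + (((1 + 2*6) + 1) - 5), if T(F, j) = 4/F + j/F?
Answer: 269/6 ≈ 44.833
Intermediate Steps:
T(-6, 1)*(-43) + (((1 + 2*6) + 1) - 5) = ((4 + 1)/(-6))*(-43) + (((1 + 2*6) + 1) - 5) = -⅙*5*(-43) + (((1 + 12) + 1) - 5) = -⅚*(-43) + ((13 + 1) - 5) = 215/6 + (14 - 5) = 215/6 + 9 = 269/6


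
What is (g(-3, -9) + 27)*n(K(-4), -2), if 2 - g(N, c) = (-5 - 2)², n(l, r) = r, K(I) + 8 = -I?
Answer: 40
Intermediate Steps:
K(I) = -8 - I
g(N, c) = -47 (g(N, c) = 2 - (-5 - 2)² = 2 - 1*(-7)² = 2 - 1*49 = 2 - 49 = -47)
(g(-3, -9) + 27)*n(K(-4), -2) = (-47 + 27)*(-2) = -20*(-2) = 40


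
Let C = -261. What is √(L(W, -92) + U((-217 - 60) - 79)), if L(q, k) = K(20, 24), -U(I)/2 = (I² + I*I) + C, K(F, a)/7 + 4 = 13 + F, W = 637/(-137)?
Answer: 7*I*√10331 ≈ 711.49*I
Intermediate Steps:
W = -637/137 (W = 637*(-1/137) = -637/137 ≈ -4.6496)
K(F, a) = 63 + 7*F (K(F, a) = -28 + 7*(13 + F) = -28 + (91 + 7*F) = 63 + 7*F)
U(I) = 522 - 4*I² (U(I) = -2*((I² + I*I) - 261) = -2*((I² + I²) - 261) = -2*(2*I² - 261) = -2*(-261 + 2*I²) = 522 - 4*I²)
L(q, k) = 203 (L(q, k) = 63 + 7*20 = 63 + 140 = 203)
√(L(W, -92) + U((-217 - 60) - 79)) = √(203 + (522 - 4*((-217 - 60) - 79)²)) = √(203 + (522 - 4*(-277 - 79)²)) = √(203 + (522 - 4*(-356)²)) = √(203 + (522 - 4*126736)) = √(203 + (522 - 506944)) = √(203 - 506422) = √(-506219) = 7*I*√10331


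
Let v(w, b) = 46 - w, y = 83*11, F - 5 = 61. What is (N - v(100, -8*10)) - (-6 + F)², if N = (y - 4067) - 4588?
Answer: -11288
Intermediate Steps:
F = 66 (F = 5 + 61 = 66)
y = 913
N = -7742 (N = (913 - 4067) - 4588 = -3154 - 4588 = -7742)
(N - v(100, -8*10)) - (-6 + F)² = (-7742 - (46 - 1*100)) - (-6 + 66)² = (-7742 - (46 - 100)) - 1*60² = (-7742 - 1*(-54)) - 1*3600 = (-7742 + 54) - 3600 = -7688 - 3600 = -11288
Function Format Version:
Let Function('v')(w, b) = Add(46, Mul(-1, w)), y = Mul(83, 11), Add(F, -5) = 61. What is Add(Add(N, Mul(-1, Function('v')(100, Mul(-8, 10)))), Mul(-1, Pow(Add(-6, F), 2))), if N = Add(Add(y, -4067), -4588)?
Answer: -11288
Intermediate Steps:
F = 66 (F = Add(5, 61) = 66)
y = 913
N = -7742 (N = Add(Add(913, -4067), -4588) = Add(-3154, -4588) = -7742)
Add(Add(N, Mul(-1, Function('v')(100, Mul(-8, 10)))), Mul(-1, Pow(Add(-6, F), 2))) = Add(Add(-7742, Mul(-1, Add(46, Mul(-1, 100)))), Mul(-1, Pow(Add(-6, 66), 2))) = Add(Add(-7742, Mul(-1, Add(46, -100))), Mul(-1, Pow(60, 2))) = Add(Add(-7742, Mul(-1, -54)), Mul(-1, 3600)) = Add(Add(-7742, 54), -3600) = Add(-7688, -3600) = -11288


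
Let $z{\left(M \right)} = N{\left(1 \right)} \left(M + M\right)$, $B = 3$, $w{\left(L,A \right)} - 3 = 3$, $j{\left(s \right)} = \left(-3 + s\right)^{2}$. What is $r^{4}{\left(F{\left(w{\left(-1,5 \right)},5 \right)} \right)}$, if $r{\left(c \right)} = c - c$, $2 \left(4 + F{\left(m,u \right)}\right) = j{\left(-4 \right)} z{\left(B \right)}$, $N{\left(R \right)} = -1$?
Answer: $0$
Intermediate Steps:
$w{\left(L,A \right)} = 6$ ($w{\left(L,A \right)} = 3 + 3 = 6$)
$z{\left(M \right)} = - 2 M$ ($z{\left(M \right)} = - (M + M) = - 2 M$)
$F{\left(m,u \right)} = -151$ ($F{\left(m,u \right)} = -4 + \frac{\left(-3 - 4\right)^{2} \left(\left(-2\right) 3\right)}{2} = -4 + \frac{\left(-7\right)^{2} \left(-6\right)}{2} = -4 + \frac{49 \left(-6\right)}{2} = -4 + \frac{1}{2} \left(-294\right) = -4 - 147 = -151$)
$r{\left(c \right)} = 0$
$r^{4}{\left(F{\left(w{\left(-1,5 \right)},5 \right)} \right)} = 0^{4} = 0$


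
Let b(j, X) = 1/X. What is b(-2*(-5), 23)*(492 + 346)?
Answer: 838/23 ≈ 36.435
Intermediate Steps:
b(-2*(-5), 23)*(492 + 346) = (492 + 346)/23 = (1/23)*838 = 838/23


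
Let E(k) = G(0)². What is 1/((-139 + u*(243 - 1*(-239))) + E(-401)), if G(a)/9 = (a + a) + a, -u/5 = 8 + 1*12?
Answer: -1/48339 ≈ -2.0687e-5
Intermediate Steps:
u = -100 (u = -5*(8 + 1*12) = -5*(8 + 12) = -5*20 = -100)
G(a) = 27*a (G(a) = 9*((a + a) + a) = 9*(2*a + a) = 9*(3*a) = 27*a)
E(k) = 0 (E(k) = (27*0)² = 0² = 0)
1/((-139 + u*(243 - 1*(-239))) + E(-401)) = 1/((-139 - 100*(243 - 1*(-239))) + 0) = 1/((-139 - 100*(243 + 239)) + 0) = 1/((-139 - 100*482) + 0) = 1/((-139 - 48200) + 0) = 1/(-48339 + 0) = 1/(-48339) = -1/48339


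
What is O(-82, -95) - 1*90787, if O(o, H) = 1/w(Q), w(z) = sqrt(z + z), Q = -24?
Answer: -90787 - I*sqrt(3)/12 ≈ -90787.0 - 0.14434*I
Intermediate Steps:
w(z) = sqrt(2)*sqrt(z) (w(z) = sqrt(2*z) = sqrt(2)*sqrt(z))
O(o, H) = -I*sqrt(3)/12 (O(o, H) = 1/(sqrt(2)*sqrt(-24)) = 1/(sqrt(2)*(2*I*sqrt(6))) = 1/(4*I*sqrt(3)) = -I*sqrt(3)/12)
O(-82, -95) - 1*90787 = -I*sqrt(3)/12 - 1*90787 = -I*sqrt(3)/12 - 90787 = -90787 - I*sqrt(3)/12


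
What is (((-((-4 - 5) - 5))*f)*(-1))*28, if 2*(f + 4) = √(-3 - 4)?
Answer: 1568 - 196*I*√7 ≈ 1568.0 - 518.57*I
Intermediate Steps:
f = -4 + I*√7/2 (f = -4 + √(-3 - 4)/2 = -4 + √(-7)/2 = -4 + (I*√7)/2 = -4 + I*√7/2 ≈ -4.0 + 1.3229*I)
(((-((-4 - 5) - 5))*f)*(-1))*28 = (((-((-4 - 5) - 5))*(-4 + I*√7/2))*(-1))*28 = (((-(-9 - 5))*(-4 + I*√7/2))*(-1))*28 = (((-1*(-14))*(-4 + I*√7/2))*(-1))*28 = ((14*(-4 + I*√7/2))*(-1))*28 = ((-56 + 7*I*√7)*(-1))*28 = (56 - 7*I*√7)*28 = 1568 - 196*I*√7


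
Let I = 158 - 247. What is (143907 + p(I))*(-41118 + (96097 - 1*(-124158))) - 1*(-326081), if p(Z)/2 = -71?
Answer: 25753956886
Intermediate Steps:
I = -89
p(Z) = -142 (p(Z) = 2*(-71) = -142)
(143907 + p(I))*(-41118 + (96097 - 1*(-124158))) - 1*(-326081) = (143907 - 142)*(-41118 + (96097 - 1*(-124158))) - 1*(-326081) = 143765*(-41118 + (96097 + 124158)) + 326081 = 143765*(-41118 + 220255) + 326081 = 143765*179137 + 326081 = 25753630805 + 326081 = 25753956886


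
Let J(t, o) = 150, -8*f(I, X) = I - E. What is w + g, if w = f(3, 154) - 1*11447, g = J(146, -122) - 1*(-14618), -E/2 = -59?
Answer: 26683/8 ≈ 3335.4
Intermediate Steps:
E = 118 (E = -2*(-59) = 118)
f(I, X) = 59/4 - I/8 (f(I, X) = -(I - 1*118)/8 = -(I - 118)/8 = -(-118 + I)/8 = 59/4 - I/8)
g = 14768 (g = 150 - 1*(-14618) = 150 + 14618 = 14768)
w = -91461/8 (w = (59/4 - ⅛*3) - 1*11447 = (59/4 - 3/8) - 11447 = 115/8 - 11447 = -91461/8 ≈ -11433.)
w + g = -91461/8 + 14768 = 26683/8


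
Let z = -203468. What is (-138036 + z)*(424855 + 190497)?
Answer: -210145169408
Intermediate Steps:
(-138036 + z)*(424855 + 190497) = (-138036 - 203468)*(424855 + 190497) = -341504*615352 = -210145169408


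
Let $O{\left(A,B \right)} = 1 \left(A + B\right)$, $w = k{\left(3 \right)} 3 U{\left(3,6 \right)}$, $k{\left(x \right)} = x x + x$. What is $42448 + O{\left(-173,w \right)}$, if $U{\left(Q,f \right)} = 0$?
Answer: $42275$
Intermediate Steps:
$k{\left(x \right)} = x + x^{2}$ ($k{\left(x \right)} = x^{2} + x = x + x^{2}$)
$w = 0$ ($w = 3 \left(1 + 3\right) 3 \cdot 0 = 3 \cdot 4 \cdot 3 \cdot 0 = 12 \cdot 3 \cdot 0 = 36 \cdot 0 = 0$)
$O{\left(A,B \right)} = A + B$
$42448 + O{\left(-173,w \right)} = 42448 + \left(-173 + 0\right) = 42448 - 173 = 42275$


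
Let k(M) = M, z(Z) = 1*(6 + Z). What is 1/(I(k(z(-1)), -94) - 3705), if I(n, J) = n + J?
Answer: -1/3794 ≈ -0.00026357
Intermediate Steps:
z(Z) = 6 + Z
I(n, J) = J + n
1/(I(k(z(-1)), -94) - 3705) = 1/((-94 + (6 - 1)) - 3705) = 1/((-94 + 5) - 3705) = 1/(-89 - 3705) = 1/(-3794) = -1/3794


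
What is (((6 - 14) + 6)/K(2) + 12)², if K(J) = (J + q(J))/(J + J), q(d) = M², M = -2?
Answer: 1024/9 ≈ 113.78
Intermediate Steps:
q(d) = 4 (q(d) = (-2)² = 4)
K(J) = (4 + J)/(2*J) (K(J) = (J + 4)/(J + J) = (4 + J)/((2*J)) = (4 + J)*(1/(2*J)) = (4 + J)/(2*J))
(((6 - 14) + 6)/K(2) + 12)² = (((6 - 14) + 6)/(((½)*(4 + 2)/2)) + 12)² = ((-8 + 6)/(((½)*(½)*6)) + 12)² = (-2/3/2 + 12)² = (-2*⅔ + 12)² = (-4/3 + 12)² = (32/3)² = 1024/9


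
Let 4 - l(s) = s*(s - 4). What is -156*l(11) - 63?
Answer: 11325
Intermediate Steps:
l(s) = 4 - s*(-4 + s) (l(s) = 4 - s*(s - 4) = 4 - s*(-4 + s))
-156*l(11) - 63 = -156*(4 - 1*11² + 4*11) - 63 = -156*(4 - 1*121 + 44) - 63 = -156*(4 - 121 + 44) - 63 = -156*(-73) - 63 = 11388 - 63 = 11325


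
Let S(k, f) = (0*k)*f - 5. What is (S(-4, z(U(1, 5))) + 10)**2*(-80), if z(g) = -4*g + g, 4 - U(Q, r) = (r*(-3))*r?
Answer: -2000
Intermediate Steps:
U(Q, r) = 4 + 3*r**2 (U(Q, r) = 4 - r*(-3)*r = 4 - (-3*r)*r = 4 - (-3)*r**2 = 4 + 3*r**2)
z(g) = -3*g
S(k, f) = -5 (S(k, f) = 0*f - 5 = 0 - 5 = -5)
(S(-4, z(U(1, 5))) + 10)**2*(-80) = (-5 + 10)**2*(-80) = 5**2*(-80) = 25*(-80) = -2000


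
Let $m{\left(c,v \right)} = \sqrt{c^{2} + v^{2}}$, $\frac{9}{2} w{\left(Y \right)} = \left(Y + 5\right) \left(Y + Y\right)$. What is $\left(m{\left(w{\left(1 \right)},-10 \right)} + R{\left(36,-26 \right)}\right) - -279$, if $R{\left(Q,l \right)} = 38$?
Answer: $317 + \frac{2 \sqrt{241}}{3} \approx 327.35$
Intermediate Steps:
$w{\left(Y \right)} = \frac{4 Y \left(5 + Y\right)}{9}$ ($w{\left(Y \right)} = \frac{2 \left(Y + 5\right) \left(Y + Y\right)}{9} = \frac{2 \left(5 + Y\right) 2 Y}{9} = \frac{2 \cdot 2 Y \left(5 + Y\right)}{9} = \frac{4 Y \left(5 + Y\right)}{9}$)
$\left(m{\left(w{\left(1 \right)},-10 \right)} + R{\left(36,-26 \right)}\right) - -279 = \left(\sqrt{\left(\frac{4}{9} \cdot 1 \left(5 + 1\right)\right)^{2} + \left(-10\right)^{2}} + 38\right) - -279 = \left(\sqrt{\left(\frac{4}{9} \cdot 1 \cdot 6\right)^{2} + 100} + 38\right) + 279 = \left(\sqrt{\left(\frac{8}{3}\right)^{2} + 100} + 38\right) + 279 = \left(\sqrt{\frac{64}{9} + 100} + 38\right) + 279 = \left(\sqrt{\frac{964}{9}} + 38\right) + 279 = \left(\frac{2 \sqrt{241}}{3} + 38\right) + 279 = \left(38 + \frac{2 \sqrt{241}}{3}\right) + 279 = 317 + \frac{2 \sqrt{241}}{3}$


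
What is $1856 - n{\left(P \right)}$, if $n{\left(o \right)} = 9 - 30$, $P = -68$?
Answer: $1877$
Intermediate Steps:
$n{\left(o \right)} = -21$
$1856 - n{\left(P \right)} = 1856 - -21 = 1856 + 21 = 1877$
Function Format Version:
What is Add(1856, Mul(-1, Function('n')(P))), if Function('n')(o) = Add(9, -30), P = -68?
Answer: 1877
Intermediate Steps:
Function('n')(o) = -21
Add(1856, Mul(-1, Function('n')(P))) = Add(1856, Mul(-1, -21)) = Add(1856, 21) = 1877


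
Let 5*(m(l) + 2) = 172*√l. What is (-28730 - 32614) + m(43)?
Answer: -61346 + 172*√43/5 ≈ -61120.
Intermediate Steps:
m(l) = -2 + 172*√l/5 (m(l) = -2 + (172*√l)/5 = -2 + 172*√l/5)
(-28730 - 32614) + m(43) = (-28730 - 32614) + (-2 + 172*√43/5) = -61344 + (-2 + 172*√43/5) = -61346 + 172*√43/5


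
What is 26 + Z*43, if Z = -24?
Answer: -1006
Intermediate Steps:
26 + Z*43 = 26 - 24*43 = 26 - 1032 = -1006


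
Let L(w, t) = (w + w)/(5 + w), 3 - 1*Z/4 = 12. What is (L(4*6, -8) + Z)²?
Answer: 992016/841 ≈ 1179.6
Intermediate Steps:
Z = -36 (Z = 12 - 4*12 = 12 - 48 = -36)
L(w, t) = 2*w/(5 + w) (L(w, t) = (2*w)/(5 + w) = 2*w/(5 + w))
(L(4*6, -8) + Z)² = (2*(4*6)/(5 + 4*6) - 36)² = (2*24/(5 + 24) - 36)² = (2*24/29 - 36)² = (2*24*(1/29) - 36)² = (48/29 - 36)² = (-996/29)² = 992016/841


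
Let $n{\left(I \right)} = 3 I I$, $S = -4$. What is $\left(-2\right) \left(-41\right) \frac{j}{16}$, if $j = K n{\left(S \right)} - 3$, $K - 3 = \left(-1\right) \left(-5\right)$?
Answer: $\frac{15621}{8} \approx 1952.6$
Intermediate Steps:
$K = 8$ ($K = 3 - -5 = 3 + 5 = 8$)
$n{\left(I \right)} = 3 I^{2}$
$j = 381$ ($j = 8 \cdot 3 \left(-4\right)^{2} - 3 = 8 \cdot 3 \cdot 16 - 3 = 8 \cdot 48 - 3 = 384 - 3 = 381$)
$\left(-2\right) \left(-41\right) \frac{j}{16} = \left(-2\right) \left(-41\right) \frac{381}{16} = 82 \cdot 381 \cdot \frac{1}{16} = 82 \cdot \frac{381}{16} = \frac{15621}{8}$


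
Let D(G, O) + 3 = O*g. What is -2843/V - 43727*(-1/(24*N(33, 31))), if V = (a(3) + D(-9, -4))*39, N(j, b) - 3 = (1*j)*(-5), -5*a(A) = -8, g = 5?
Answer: -42401617/5408208 ≈ -7.8402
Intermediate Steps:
a(A) = 8/5 (a(A) = -⅕*(-8) = 8/5)
D(G, O) = -3 + 5*O (D(G, O) = -3 + O*5 = -3 + 5*O)
N(j, b) = 3 - 5*j (N(j, b) = 3 + (1*j)*(-5) = 3 + j*(-5) = 3 - 5*j)
V = -4173/5 (V = (8/5 + (-3 + 5*(-4)))*39 = (8/5 + (-3 - 20))*39 = (8/5 - 23)*39 = -107/5*39 = -4173/5 ≈ -834.60)
-2843/V - 43727*(-1/(24*N(33, 31))) = -2843/(-4173/5) - 43727*(-1/(24*(3 - 5*33))) = -2843*(-5/4173) - 43727*(-1/(24*(3 - 165))) = 14215/4173 - 43727/((-24*(-162))) = 14215/4173 - 43727/3888 = -42401617/5408208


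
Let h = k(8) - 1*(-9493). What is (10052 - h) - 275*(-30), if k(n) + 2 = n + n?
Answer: 8795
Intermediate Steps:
k(n) = -2 + 2*n (k(n) = -2 + (n + n) = -2 + 2*n)
h = 9507 (h = (-2 + 2*8) - 1*(-9493) = (-2 + 16) + 9493 = 14 + 9493 = 9507)
(10052 - h) - 275*(-30) = (10052 - 1*9507) - 275*(-30) = (10052 - 9507) + 8250 = 545 + 8250 = 8795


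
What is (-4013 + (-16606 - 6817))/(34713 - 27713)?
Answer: -6859/1750 ≈ -3.9194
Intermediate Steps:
(-4013 + (-16606 - 6817))/(34713 - 27713) = (-4013 - 23423)/7000 = -27436*1/7000 = -6859/1750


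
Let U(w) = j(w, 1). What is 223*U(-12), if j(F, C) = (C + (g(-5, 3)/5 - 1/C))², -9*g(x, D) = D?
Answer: 223/225 ≈ 0.99111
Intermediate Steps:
g(x, D) = -D/9
j(F, C) = (-1/15 + C - 1/C)² (j(F, C) = (C + (-⅑*3/5 - 1/C))² = (C + (-⅓*⅕ - 1/C))² = (C + (-1/15 - 1/C))² = (-1/15 + C - 1/C)²)
U(w) = 1/225 (U(w) = (1/225)*(15 + 1 - 15*1²)²/1² = (1/225)*1*(15 + 1 - 15*1)² = (1/225)*1*(15 + 1 - 15)² = (1/225)*1*1² = (1/225)*1*1 = 1/225)
223*U(-12) = 223*(1/225) = 223/225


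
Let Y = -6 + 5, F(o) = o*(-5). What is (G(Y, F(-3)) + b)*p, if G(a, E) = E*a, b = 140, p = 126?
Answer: 15750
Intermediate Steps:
F(o) = -5*o
Y = -1
(G(Y, F(-3)) + b)*p = (-5*(-3)*(-1) + 140)*126 = (15*(-1) + 140)*126 = (-15 + 140)*126 = 125*126 = 15750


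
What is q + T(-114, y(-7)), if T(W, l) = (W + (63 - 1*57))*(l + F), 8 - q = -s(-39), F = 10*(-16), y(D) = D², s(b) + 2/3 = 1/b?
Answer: 155939/13 ≈ 11995.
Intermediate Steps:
s(b) = -⅔ + 1/b
F = -160
q = 95/13 (q = 8 - (-1)*(-⅔ + 1/(-39)) = 8 - (-1)*(-⅔ - 1/39) = 8 - (-1)*(-9)/13 = 8 - 1*9/13 = 8 - 9/13 = 95/13 ≈ 7.3077)
T(W, l) = (-160 + l)*(6 + W) (T(W, l) = (W + (63 - 1*57))*(l - 160) = (W + (63 - 57))*(-160 + l) = (W + 6)*(-160 + l) = (6 + W)*(-160 + l) = (-160 + l)*(6 + W))
q + T(-114, y(-7)) = 95/13 + (-960 - 160*(-114) + 6*(-7)² - 114*(-7)²) = 95/13 + (-960 + 18240 + 6*49 - 114*49) = 95/13 + (-960 + 18240 + 294 - 5586) = 95/13 + 11988 = 155939/13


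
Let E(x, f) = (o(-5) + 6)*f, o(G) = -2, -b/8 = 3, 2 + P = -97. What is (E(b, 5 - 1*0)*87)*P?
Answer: -172260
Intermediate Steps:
P = -99 (P = -2 - 97 = -99)
b = -24 (b = -8*3 = -24)
E(x, f) = 4*f (E(x, f) = (-2 + 6)*f = 4*f)
(E(b, 5 - 1*0)*87)*P = ((4*(5 - 1*0))*87)*(-99) = ((4*(5 + 0))*87)*(-99) = ((4*5)*87)*(-99) = (20*87)*(-99) = 1740*(-99) = -172260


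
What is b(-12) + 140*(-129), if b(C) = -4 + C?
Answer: -18076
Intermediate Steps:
b(-12) + 140*(-129) = (-4 - 12) + 140*(-129) = -16 - 18060 = -18076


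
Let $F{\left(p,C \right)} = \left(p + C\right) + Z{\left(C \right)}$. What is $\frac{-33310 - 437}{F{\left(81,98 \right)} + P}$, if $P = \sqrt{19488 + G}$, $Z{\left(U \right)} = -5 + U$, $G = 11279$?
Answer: $- \frac{9179184}{43217} + \frac{33747 \sqrt{30767}}{43217} \approx -75.428$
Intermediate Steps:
$P = \sqrt{30767}$ ($P = \sqrt{19488 + 11279} = \sqrt{30767} \approx 175.41$)
$F{\left(p,C \right)} = -5 + p + 2 C$ ($F{\left(p,C \right)} = \left(p + C\right) + \left(-5 + C\right) = \left(C + p\right) + \left(-5 + C\right) = -5 + p + 2 C$)
$\frac{-33310 - 437}{F{\left(81,98 \right)} + P} = \frac{-33310 - 437}{\left(-5 + 81 + 2 \cdot 98\right) + \sqrt{30767}} = - \frac{33747}{\left(-5 + 81 + 196\right) + \sqrt{30767}} = - \frac{33747}{272 + \sqrt{30767}}$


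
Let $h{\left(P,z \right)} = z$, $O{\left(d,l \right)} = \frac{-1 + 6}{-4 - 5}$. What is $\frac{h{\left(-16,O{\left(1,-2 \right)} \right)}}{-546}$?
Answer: $\frac{5}{4914} \approx 0.0010175$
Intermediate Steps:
$O{\left(d,l \right)} = - \frac{5}{9}$ ($O{\left(d,l \right)} = \frac{5}{-9} = 5 \left(- \frac{1}{9}\right) = - \frac{5}{9}$)
$\frac{h{\left(-16,O{\left(1,-2 \right)} \right)}}{-546} = - \frac{5}{9 \left(-546\right)} = \left(- \frac{5}{9}\right) \left(- \frac{1}{546}\right) = \frac{5}{4914}$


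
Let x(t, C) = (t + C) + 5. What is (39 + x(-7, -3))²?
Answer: 1156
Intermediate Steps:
x(t, C) = 5 + C + t (x(t, C) = (C + t) + 5 = 5 + C + t)
(39 + x(-7, -3))² = (39 + (5 - 3 - 7))² = (39 - 5)² = 34² = 1156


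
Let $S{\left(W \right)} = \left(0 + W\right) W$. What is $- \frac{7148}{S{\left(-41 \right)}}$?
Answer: $- \frac{7148}{1681} \approx -4.2522$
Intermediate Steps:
$S{\left(W \right)} = W^{2}$ ($S{\left(W \right)} = W W = W^{2}$)
$- \frac{7148}{S{\left(-41 \right)}} = - \frac{7148}{\left(-41\right)^{2}} = - \frac{7148}{1681}$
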